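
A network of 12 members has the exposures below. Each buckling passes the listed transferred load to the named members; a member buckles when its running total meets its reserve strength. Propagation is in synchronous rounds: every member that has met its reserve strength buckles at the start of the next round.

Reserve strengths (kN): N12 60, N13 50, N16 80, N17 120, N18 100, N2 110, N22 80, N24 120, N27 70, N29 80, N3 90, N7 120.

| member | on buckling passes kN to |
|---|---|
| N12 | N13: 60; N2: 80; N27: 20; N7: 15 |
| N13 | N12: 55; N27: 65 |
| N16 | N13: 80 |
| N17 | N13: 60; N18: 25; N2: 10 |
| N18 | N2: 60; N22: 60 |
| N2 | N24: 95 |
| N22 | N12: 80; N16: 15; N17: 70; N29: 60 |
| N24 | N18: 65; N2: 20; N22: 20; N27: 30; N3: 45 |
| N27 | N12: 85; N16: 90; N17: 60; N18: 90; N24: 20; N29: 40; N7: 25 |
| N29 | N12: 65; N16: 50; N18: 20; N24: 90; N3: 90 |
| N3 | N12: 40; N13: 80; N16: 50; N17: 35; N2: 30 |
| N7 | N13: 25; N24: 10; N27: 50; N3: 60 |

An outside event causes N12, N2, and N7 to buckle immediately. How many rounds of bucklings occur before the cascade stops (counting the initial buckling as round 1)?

6

Round 1 — N12, N2, N7 buckle (initial).
  N13: +60+25 → 85 ≥ 50
  N24: +95+10 → 105 < 120
  N27: +20+50 → 70 ≥ 70
  N3: +60 → 60 < 90
Round 2 — N13, N27 buckle.
  N16: +90 → 90 ≥ 80
  N17: +60 → 60 < 120
  N18: +90 → 90 < 100
  N24: +20 → 125 ≥ 120
  N29: +40 → 40 < 80
Round 3 — N16, N24 buckle.
  N18: +65 → 155 ≥ 100
  N22: +20 → 20 < 80
  N3: +45 → 105 ≥ 90
Round 4 — N18, N3 buckle.
  N17: +35 → 95 < 120
  N22: +60 → 80 ≥ 80
Round 5 — N22 buckles.
  N17: +70 → 165 ≥ 120
  N29: +60 → 100 ≥ 80
Round 6 — N17, N29 buckle.
No further bucklings.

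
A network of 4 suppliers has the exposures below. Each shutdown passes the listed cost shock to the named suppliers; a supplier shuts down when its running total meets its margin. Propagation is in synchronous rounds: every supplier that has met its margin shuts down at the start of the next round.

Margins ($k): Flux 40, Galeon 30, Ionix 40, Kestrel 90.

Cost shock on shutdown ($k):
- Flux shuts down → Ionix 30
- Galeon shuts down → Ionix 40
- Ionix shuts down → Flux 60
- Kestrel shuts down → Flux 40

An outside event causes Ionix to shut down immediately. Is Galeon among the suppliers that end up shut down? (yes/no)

Round 1 — Ionix shuts down (initial).
  Flux: +60 → 60 ≥ 40
Round 2 — Flux shuts down.
No further shutdowns.

no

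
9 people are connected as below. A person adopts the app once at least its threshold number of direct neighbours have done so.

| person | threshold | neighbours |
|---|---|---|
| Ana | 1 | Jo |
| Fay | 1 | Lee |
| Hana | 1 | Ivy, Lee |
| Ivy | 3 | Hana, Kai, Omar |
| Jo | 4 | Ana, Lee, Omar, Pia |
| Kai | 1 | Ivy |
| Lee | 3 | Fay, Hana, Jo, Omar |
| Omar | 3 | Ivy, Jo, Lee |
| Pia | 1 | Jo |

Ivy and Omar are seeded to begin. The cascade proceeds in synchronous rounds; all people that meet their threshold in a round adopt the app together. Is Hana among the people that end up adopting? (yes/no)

yes

Round 1 — Ivy, Omar adopt the app (initial).
Round 2 — checking thresholds:
  Hana: 1 of 2 neighbours ≥ 1, adopts the app.
  Jo: 1 of 4 neighbours < 4, below threshold.
  Kai: 1 of 1 neighbours ≥ 1, adopts the app.
  Lee: 1 of 4 neighbours < 3, below threshold.
Round 3 — no new adoptions; cascade stops.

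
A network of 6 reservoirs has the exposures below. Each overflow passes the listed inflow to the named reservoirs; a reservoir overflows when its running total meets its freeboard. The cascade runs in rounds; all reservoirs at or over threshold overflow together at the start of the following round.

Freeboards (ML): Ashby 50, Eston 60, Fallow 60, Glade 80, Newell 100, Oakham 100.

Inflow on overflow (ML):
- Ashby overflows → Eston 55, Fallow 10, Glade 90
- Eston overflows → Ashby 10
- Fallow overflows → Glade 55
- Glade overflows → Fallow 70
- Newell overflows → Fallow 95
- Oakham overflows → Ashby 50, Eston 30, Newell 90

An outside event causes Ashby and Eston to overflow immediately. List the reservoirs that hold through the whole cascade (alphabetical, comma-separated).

Newell, Oakham

Round 1 — Ashby, Eston overflow (initial).
  Fallow: +10 → 10 < 60
  Glade: +90 → 90 ≥ 80
Round 2 — Glade overflows.
  Fallow: +70 → 80 ≥ 60
Round 3 — Fallow overflows.
No further overflows.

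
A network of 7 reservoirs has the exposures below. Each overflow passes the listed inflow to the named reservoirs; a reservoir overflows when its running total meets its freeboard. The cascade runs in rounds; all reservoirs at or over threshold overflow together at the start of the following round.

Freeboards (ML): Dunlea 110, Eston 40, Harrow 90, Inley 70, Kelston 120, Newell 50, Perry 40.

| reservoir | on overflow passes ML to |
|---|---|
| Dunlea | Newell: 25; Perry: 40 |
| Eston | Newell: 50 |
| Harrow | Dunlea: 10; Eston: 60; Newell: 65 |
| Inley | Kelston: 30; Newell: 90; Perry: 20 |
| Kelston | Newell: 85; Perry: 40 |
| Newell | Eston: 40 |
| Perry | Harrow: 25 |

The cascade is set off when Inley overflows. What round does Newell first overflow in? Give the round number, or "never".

2

Round 1 — Inley overflows (initial).
  Kelston: +30 → 30 < 120
  Newell: +90 → 90 ≥ 50
  Perry: +20 → 20 < 40
Round 2 — Newell overflows.
  Eston: +40 → 40 ≥ 40
Round 3 — Eston overflows.
No further overflows.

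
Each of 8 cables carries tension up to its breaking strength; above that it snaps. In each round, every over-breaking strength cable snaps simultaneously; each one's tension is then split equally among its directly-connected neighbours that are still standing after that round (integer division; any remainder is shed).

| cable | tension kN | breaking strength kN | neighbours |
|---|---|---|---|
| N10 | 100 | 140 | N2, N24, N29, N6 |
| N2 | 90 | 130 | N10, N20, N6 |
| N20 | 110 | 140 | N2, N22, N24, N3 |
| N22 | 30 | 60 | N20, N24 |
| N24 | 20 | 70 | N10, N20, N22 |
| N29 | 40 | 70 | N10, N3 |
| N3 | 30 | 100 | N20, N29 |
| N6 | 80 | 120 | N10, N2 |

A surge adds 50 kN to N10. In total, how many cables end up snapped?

8

Round 1 — N10 at 150 > 140. N10 snaps.
  N10 sheds 150 kN to N2, N24, N29, N6: 37 each (2 lost).
    N2: 90+37 = 127 ≤ 130
    N24: 20+37 = 57 ≤ 70
    N29: 40+37 = 77 > 70
    N6: 80+37 = 117 ≤ 120
Round 2 — N29 snaps.
  N29 sheds 77 kN to N3: 77 each.
    N3: 30+77 = 107 > 100
Round 3 — N3 snaps.
  N3 sheds 107 kN to N20: 107 each.
    N20: 110+107 = 217 > 140
Round 4 — N20 snaps.
  N20 sheds 217 kN to N2, N22, N24: 72 each (1 lost).
    N2: 127+72 = 199 > 130
    N22: 30+72 = 102 > 60
    N24: 57+72 = 129 > 70
Round 5 — N2, N22, N24 snap.
  N2 sheds 199 kN to N6: 199 each.
    N6: 117+199 = 316 > 120
  N22 sheds 102 kN: no online neighbours, lost.
  N24 sheds 129 kN: no online neighbours, lost.
Round 6 — N6 snaps.
  N6 sheds 316 kN: no online neighbours, lost.
No further breaks.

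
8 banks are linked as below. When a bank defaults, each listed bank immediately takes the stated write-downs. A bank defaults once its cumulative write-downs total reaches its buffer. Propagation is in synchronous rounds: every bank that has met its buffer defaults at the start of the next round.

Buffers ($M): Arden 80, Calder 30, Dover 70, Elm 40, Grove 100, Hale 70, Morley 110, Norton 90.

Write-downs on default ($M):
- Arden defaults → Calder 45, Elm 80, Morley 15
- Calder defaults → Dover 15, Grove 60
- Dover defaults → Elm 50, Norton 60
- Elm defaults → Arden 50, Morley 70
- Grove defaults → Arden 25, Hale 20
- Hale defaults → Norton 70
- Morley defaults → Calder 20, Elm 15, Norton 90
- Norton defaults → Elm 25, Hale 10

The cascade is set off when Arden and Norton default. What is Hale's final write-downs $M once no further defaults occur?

10

Round 1 — Arden, Norton default (initial).
  Calder: +45 → 45 ≥ 30
  Elm: +80+25 → 105 ≥ 40
  Hale: +10 → 10 < 70
  Morley: +15 → 15 < 110
Round 2 — Calder, Elm default.
  Dover: +15 → 15 < 70
  Grove: +60 → 60 < 100
  Morley: +70 → 85 < 110
No further defaults.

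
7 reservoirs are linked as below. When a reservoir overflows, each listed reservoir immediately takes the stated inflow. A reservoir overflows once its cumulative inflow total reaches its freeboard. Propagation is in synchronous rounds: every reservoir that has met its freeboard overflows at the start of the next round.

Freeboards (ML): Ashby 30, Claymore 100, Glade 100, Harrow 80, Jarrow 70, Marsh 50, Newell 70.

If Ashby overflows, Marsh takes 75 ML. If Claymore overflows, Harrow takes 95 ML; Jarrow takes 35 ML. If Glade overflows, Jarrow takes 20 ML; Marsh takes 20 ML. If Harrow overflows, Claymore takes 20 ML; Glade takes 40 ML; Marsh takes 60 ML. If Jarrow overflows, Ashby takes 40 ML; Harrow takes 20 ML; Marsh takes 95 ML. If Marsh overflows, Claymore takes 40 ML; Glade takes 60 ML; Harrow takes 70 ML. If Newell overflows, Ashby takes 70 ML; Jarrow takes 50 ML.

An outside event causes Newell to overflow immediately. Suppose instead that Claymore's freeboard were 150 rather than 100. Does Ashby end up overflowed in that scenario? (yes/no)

yes

With Claymore's freeboard at 150:
Round 1 — Newell overflows (initial).
  Ashby: +70 → 70 ≥ 30
  Jarrow: +50 → 50 < 70
Round 2 — Ashby overflows.
  Marsh: +75 → 75 ≥ 50
Round 3 — Marsh overflows.
  Claymore: +40 → 40 < 150
  Glade: +60 → 60 < 100
  Harrow: +70 → 70 < 80
No further overflows.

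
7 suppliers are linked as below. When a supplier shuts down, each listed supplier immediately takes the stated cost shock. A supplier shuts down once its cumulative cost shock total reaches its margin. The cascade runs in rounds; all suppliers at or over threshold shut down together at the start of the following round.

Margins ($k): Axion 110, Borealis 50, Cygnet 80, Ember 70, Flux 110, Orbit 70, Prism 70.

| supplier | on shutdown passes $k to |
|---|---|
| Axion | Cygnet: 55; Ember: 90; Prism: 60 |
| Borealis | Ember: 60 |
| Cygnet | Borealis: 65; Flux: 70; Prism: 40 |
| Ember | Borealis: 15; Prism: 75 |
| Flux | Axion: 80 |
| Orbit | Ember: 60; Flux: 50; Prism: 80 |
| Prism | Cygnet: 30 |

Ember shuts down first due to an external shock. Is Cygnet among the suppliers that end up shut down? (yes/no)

no

Round 1 — Ember shuts down (initial).
  Borealis: +15 → 15 < 50
  Prism: +75 → 75 ≥ 70
Round 2 — Prism shuts down.
  Cygnet: +30 → 30 < 80
No further shutdowns.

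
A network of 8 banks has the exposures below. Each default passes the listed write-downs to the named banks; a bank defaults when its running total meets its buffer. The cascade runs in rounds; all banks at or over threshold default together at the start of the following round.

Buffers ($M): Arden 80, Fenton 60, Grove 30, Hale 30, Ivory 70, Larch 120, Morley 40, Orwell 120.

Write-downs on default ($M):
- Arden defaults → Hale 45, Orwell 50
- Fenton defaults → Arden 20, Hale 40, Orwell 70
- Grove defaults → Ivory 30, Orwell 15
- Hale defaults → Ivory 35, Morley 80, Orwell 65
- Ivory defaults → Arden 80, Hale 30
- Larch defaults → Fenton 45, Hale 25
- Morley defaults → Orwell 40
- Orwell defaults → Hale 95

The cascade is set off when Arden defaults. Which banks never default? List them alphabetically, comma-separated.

Round 1 — Arden defaults (initial).
  Hale: +45 → 45 ≥ 30
  Orwell: +50 → 50 < 120
Round 2 — Hale defaults.
  Ivory: +35 → 35 < 70
  Morley: +80 → 80 ≥ 40
  Orwell: +65 → 115 < 120
Round 3 — Morley defaults.
  Orwell: +40 → 155 ≥ 120
Round 4 — Orwell defaults.
No further defaults.

Fenton, Grove, Ivory, Larch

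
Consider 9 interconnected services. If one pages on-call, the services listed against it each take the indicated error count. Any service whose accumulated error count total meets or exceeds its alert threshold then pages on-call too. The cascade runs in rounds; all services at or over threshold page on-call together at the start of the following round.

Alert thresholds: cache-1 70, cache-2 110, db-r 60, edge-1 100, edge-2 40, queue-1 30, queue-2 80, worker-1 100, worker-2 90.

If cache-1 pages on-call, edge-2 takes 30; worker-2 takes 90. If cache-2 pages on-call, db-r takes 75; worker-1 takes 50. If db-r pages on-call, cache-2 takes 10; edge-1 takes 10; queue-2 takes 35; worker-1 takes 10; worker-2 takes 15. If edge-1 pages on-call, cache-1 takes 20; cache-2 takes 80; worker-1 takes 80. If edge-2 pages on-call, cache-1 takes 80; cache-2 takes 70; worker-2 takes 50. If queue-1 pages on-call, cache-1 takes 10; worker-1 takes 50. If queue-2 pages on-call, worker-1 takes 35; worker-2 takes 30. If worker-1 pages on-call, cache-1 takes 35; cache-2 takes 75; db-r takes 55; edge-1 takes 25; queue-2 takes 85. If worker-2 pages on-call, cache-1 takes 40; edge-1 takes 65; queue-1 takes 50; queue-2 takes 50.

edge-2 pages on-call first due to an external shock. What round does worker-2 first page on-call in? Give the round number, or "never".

3

Round 1 — edge-2 pages on-call (initial).
  cache-1: +80 → 80 ≥ 70
  cache-2: +70 → 70 < 110
  worker-2: +50 → 50 < 90
Round 2 — cache-1 pages on-call.
  worker-2: +90 → 140 ≥ 90
Round 3 — worker-2 pages on-call.
  edge-1: +65 → 65 < 100
  queue-1: +50 → 50 ≥ 30
  queue-2: +50 → 50 < 80
Round 4 — queue-1 pages on-call.
  worker-1: +50 → 50 < 100
No further pages.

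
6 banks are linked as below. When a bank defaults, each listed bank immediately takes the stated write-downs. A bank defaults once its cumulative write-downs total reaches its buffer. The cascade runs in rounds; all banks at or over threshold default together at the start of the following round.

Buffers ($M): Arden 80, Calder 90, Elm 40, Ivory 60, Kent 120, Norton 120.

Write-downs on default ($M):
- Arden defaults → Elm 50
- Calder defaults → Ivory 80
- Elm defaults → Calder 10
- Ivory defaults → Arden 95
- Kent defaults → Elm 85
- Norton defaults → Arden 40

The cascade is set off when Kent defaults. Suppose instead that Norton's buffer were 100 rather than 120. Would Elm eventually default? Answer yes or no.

With Norton's buffer at 100:
Round 1 — Kent defaults (initial).
  Elm: +85 → 85 ≥ 40
Round 2 — Elm defaults.
  Calder: +10 → 10 < 90
No further defaults.

yes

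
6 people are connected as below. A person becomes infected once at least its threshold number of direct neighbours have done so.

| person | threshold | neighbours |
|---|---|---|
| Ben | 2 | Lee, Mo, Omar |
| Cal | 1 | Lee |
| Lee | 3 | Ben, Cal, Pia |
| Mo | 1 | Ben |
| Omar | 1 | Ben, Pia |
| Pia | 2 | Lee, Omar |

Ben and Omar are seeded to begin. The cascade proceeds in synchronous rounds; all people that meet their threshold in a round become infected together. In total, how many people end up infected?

3

Round 1 — Ben, Omar become infected (initial).
Round 2 — checking thresholds:
  Lee: 1 of 3 neighbours < 3, holds.
  Mo: 1 of 1 neighbours ≥ 1, becomes infected.
  Pia: 1 of 2 neighbours < 2, holds.
Round 3 — no new infections; cascade stops.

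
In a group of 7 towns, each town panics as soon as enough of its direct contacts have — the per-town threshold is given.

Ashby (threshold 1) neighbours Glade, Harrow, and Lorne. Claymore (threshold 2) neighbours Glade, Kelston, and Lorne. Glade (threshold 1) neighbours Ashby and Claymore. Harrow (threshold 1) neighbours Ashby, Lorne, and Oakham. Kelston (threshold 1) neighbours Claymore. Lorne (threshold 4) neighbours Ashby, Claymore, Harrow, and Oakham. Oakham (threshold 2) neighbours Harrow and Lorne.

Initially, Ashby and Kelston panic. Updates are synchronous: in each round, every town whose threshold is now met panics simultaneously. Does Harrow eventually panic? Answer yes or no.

Round 1 — Ashby, Kelston panic (initial).
Round 2 — checking thresholds:
  Claymore: 1 of 3 neighbours < 2, holds.
  Glade: 1 of 2 neighbours ≥ 1, panics.
  Harrow: 1 of 3 neighbours ≥ 1, panics.
  Lorne: 1 of 4 neighbours < 4, holds.
Round 3 — checking thresholds:
  Claymore: 2 of 3 neighbours ≥ 2, panics.
  Lorne: 2 of 4 neighbours < 4, holds.
  Oakham: 1 of 2 neighbours < 2, holds.
Round 4 — no new panics; cascade stops.

yes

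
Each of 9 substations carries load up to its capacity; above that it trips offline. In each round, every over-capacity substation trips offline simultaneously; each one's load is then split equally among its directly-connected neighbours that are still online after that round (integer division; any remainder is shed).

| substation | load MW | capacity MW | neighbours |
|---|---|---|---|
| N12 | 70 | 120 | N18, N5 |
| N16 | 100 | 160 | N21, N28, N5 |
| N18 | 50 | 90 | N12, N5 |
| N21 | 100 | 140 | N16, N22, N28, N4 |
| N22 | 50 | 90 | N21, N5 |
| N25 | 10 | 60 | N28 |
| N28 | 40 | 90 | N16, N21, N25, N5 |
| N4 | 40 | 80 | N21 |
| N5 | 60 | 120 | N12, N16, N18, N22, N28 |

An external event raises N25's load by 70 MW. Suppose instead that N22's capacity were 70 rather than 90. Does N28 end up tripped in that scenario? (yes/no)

With N22's capacity at 70:
Round 1 — N25 at 80 > 60. N25 trips offline.
  N25 sheds 80 MW to N28: 80 each.
    N28: 40+80 = 120 > 90
Round 2 — N28 trips offline.
  N28 sheds 120 MW to N16, N21, N5: 40 each.
    N16: 100+40 = 140 ≤ 160
    N21: 100+40 = 140 ≤ 140
    N5: 60+40 = 100 ≤ 120
No further trips.

yes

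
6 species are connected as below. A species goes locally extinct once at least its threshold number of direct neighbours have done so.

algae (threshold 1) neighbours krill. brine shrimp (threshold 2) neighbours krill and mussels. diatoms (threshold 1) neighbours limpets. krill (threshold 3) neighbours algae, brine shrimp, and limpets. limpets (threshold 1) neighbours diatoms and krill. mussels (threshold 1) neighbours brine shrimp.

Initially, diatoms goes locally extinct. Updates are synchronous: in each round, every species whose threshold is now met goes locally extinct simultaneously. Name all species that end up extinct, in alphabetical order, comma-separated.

Round 1 — diatoms goes locally extinct (initial).
Round 2 — checking thresholds:
  limpets: 1 of 2 neighbours ≥ 1, goes locally extinct.
Round 3 — no new extinctions; cascade stops.

diatoms, limpets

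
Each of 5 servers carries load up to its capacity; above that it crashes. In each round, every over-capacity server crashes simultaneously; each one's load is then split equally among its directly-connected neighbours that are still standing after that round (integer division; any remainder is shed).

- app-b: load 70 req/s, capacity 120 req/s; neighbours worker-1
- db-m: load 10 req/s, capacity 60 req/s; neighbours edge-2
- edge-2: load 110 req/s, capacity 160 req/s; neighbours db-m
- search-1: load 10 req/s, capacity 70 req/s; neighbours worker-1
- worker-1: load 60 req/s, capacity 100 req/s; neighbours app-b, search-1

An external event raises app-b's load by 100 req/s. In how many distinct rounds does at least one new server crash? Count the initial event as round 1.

Round 1 — app-b at 170 > 120. app-b crashes.
  app-b sheds 170 req/s to worker-1: 170 each.
    worker-1: 60+170 = 230 > 100
Round 2 — worker-1 crashes.
  worker-1 sheds 230 req/s to search-1: 230 each.
    search-1: 10+230 = 240 > 70
Round 3 — search-1 crashes.
  search-1 sheds 240 req/s: no online neighbours, lost.
No further crashes.

3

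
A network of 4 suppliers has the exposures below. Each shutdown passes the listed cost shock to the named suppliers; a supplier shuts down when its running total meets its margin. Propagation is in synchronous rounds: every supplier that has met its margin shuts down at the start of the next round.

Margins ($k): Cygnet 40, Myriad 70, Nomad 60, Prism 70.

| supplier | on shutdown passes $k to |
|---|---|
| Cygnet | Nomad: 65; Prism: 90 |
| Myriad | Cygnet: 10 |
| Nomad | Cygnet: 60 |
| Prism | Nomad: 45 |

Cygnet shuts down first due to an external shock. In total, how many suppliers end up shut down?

3

Round 1 — Cygnet shuts down (initial).
  Nomad: +65 → 65 ≥ 60
  Prism: +90 → 90 ≥ 70
Round 2 — Nomad, Prism shut down.
No further shutdowns.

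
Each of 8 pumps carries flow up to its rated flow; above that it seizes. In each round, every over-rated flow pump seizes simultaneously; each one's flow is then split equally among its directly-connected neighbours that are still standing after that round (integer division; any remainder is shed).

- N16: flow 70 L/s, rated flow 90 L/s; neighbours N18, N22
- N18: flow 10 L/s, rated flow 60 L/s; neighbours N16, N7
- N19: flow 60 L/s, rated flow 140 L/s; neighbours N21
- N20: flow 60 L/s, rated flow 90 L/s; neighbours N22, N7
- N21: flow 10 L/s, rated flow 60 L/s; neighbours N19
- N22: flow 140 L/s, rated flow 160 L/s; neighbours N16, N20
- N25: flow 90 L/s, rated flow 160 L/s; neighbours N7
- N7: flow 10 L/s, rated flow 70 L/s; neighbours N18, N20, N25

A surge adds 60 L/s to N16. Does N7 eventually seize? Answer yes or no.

Round 1 — N16 at 130 > 90. N16 seizes.
  N16 sheds 130 L/s to N18, N22: 65 each.
    N18: 10+65 = 75 > 60
    N22: 140+65 = 205 > 160
Round 2 — N18, N22 seize.
  N18 sheds 75 L/s to N7: 75 each.
    N7: 10+75 = 85 > 70
  N22 sheds 205 L/s to N20: 205 each.
    N20: 60+205 = 265 > 90
Round 3 — N20, N7 seize.
  N20 sheds 265 L/s: no online neighbours, lost.
  N7 sheds 85 L/s to N25: 85 each.
    N25: 90+85 = 175 > 160
Round 4 — N25 seizes.
  N25 sheds 175 L/s: no online neighbours, lost.
No further seizures.

yes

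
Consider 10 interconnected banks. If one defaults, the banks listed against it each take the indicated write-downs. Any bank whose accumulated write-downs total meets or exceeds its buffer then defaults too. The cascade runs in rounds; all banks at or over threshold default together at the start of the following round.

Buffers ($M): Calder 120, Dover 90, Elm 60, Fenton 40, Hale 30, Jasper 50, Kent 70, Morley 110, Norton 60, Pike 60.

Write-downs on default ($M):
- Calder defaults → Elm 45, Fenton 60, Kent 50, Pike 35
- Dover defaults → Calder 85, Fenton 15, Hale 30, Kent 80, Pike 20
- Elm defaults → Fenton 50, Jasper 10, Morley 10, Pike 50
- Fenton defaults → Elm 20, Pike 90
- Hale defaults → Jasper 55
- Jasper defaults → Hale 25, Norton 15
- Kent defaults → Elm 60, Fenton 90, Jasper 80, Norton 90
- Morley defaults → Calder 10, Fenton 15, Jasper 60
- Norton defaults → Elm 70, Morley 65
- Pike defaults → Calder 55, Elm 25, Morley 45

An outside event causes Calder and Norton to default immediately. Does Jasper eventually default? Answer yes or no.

yes

Round 1 — Calder, Norton default (initial).
  Elm: +45+70 → 115 ≥ 60
  Fenton: +60 → 60 ≥ 40
  Kent: +50 → 50 < 70
  Morley: +65 → 65 < 110
  Pike: +35 → 35 < 60
Round 2 — Elm, Fenton default.
  Jasper: +10 → 10 < 50
  Morley: +10 → 75 < 110
  Pike: +50+90 → 175 ≥ 60
Round 3 — Pike defaults.
  Morley: +45 → 120 ≥ 110
Round 4 — Morley defaults.
  Jasper: +60 → 70 ≥ 50
Round 5 — Jasper defaults.
  Hale: +25 → 25 < 30
No further defaults.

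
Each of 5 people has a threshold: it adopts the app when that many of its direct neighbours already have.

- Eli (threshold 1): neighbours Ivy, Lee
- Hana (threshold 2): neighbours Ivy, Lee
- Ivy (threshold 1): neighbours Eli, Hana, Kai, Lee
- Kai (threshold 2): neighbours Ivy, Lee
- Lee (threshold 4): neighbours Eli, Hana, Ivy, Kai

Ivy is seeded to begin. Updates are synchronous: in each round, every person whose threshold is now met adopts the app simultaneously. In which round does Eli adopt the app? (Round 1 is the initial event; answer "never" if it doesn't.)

Round 1 — Ivy adopts the app (initial).
Round 2 — checking thresholds:
  Eli: 1 of 2 neighbours ≥ 1, adopts the app.
  Hana: 1 of 2 neighbours < 2, below threshold.
  Kai: 1 of 2 neighbours < 2, below threshold.
  Lee: 1 of 4 neighbours < 4, below threshold.
Round 3 — no new adoptions; cascade stops.

2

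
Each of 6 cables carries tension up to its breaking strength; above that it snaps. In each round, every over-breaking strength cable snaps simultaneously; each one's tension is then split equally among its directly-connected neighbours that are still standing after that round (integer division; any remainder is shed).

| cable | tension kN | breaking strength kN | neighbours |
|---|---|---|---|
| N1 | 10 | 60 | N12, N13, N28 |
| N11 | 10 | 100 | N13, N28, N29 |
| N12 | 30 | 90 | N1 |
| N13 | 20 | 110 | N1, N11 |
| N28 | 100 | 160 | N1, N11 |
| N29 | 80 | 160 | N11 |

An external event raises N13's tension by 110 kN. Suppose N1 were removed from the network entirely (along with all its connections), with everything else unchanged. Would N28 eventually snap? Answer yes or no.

yes

With N1 removed:
Round 1 — N13 at 130 > 110. N13 snaps.
  N13 sheds 130 kN to N11: 130 each.
    N11: 10+130 = 140 > 100
Round 2 — N11 snaps.
  N11 sheds 140 kN to N28, N29: 70 each.
    N28: 100+70 = 170 > 160
    N29: 80+70 = 150 ≤ 160
Round 3 — N28 snaps.
  N28 sheds 170 kN: no online neighbours, lost.
No further breaks.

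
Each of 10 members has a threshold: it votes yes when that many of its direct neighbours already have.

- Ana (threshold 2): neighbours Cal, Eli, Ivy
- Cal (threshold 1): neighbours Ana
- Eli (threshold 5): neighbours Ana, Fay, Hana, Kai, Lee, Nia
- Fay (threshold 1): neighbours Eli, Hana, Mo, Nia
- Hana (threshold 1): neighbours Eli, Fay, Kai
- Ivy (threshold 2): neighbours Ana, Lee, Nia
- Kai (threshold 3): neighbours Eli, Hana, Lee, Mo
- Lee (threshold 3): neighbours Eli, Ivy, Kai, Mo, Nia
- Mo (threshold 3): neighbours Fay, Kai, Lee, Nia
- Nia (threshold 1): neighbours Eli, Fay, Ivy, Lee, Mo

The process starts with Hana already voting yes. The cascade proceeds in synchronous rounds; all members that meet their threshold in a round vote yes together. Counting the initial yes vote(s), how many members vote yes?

3

Round 1 — Hana votes yes (initial).
Round 2 — checking thresholds:
  Eli: 1 of 6 neighbours < 5, not yet.
  Fay: 1 of 4 neighbours ≥ 1, votes yes.
  Kai: 1 of 4 neighbours < 3, not yet.
Round 3 — checking thresholds:
  Eli: 2 of 6 neighbours < 5, not yet.
  Kai: 1 of 4 neighbours < 3, not yet.
  Mo: 1 of 4 neighbours < 3, not yet.
  Nia: 1 of 5 neighbours ≥ 1, votes yes.
Round 4 — no new yes votes; cascade stops.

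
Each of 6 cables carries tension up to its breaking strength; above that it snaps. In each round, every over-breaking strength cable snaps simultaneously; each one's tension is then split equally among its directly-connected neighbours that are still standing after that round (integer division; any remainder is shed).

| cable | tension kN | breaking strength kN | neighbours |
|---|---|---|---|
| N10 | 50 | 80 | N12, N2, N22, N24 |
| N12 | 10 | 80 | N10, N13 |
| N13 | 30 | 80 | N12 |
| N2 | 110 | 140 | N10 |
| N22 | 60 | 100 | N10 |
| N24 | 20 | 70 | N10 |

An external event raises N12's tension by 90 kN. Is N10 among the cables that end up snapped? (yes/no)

Round 1 — N12 at 100 > 80. N12 snaps.
  N12 sheds 100 kN to N10, N13: 50 each.
    N10: 50+50 = 100 > 80
    N13: 30+50 = 80 ≤ 80
Round 2 — N10 snaps.
  N10 sheds 100 kN to N2, N22, N24: 33 each (1 lost).
    N2: 110+33 = 143 > 140
    N22: 60+33 = 93 ≤ 100
    N24: 20+33 = 53 ≤ 70
Round 3 — N2 snaps.
  N2 sheds 143 kN: no online neighbours, lost.
No further breaks.

yes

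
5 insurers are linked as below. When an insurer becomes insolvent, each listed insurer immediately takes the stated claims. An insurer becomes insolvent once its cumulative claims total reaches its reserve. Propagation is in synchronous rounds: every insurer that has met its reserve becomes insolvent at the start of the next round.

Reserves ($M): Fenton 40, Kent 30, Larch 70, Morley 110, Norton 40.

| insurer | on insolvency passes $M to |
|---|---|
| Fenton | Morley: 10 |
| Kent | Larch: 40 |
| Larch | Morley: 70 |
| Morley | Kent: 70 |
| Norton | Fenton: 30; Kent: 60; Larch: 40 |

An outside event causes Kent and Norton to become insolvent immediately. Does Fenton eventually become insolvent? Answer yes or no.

Round 1 — Kent, Norton become insolvent (initial).
  Fenton: +30 → 30 < 40
  Larch: +40+40 → 80 ≥ 70
Round 2 — Larch becomes insolvent.
  Morley: +70 → 70 < 110
No further insolvencies.

no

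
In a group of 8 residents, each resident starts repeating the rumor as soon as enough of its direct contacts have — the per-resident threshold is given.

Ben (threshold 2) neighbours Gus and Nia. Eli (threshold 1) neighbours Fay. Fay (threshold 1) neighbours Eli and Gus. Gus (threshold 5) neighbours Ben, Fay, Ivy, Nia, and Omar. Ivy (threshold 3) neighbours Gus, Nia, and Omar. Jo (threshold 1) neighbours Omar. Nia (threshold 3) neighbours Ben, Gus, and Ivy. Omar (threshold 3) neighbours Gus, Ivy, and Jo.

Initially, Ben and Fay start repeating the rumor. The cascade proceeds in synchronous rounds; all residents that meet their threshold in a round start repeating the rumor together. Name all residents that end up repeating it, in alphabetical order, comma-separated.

Ben, Eli, Fay

Round 1 — Ben, Fay start repeating the rumor (initial).
Round 2 — checking thresholds:
  Eli: 1 of 1 neighbours ≥ 1, starts repeating the rumor.
  Gus: 2 of 5 neighbours < 5, not yet.
  Nia: 1 of 3 neighbours < 3, not yet.
Round 3 — no new spreads; cascade stops.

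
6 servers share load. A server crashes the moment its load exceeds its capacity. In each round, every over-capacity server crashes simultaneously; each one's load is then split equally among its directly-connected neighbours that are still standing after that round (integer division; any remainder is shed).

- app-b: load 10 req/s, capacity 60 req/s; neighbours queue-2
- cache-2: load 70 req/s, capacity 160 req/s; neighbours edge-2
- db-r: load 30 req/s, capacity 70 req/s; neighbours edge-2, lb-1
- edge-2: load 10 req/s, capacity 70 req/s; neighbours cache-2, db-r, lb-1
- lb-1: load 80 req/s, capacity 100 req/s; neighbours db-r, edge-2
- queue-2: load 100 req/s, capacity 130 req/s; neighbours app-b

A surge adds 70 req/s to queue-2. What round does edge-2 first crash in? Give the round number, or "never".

never

Round 1 — queue-2 at 170 > 130. queue-2 crashes.
  queue-2 sheds 170 req/s to app-b: 170 each.
    app-b: 10+170 = 180 > 60
Round 2 — app-b crashes.
  app-b sheds 180 req/s: no online neighbours, lost.
No further crashes.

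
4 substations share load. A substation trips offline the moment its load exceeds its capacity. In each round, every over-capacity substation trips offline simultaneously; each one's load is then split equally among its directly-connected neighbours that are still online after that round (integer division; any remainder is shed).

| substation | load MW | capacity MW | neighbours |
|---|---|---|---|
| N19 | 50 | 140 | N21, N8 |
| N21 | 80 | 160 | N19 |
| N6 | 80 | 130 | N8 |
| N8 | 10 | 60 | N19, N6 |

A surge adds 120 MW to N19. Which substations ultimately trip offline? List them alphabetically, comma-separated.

Round 1 — N19 at 170 > 140. N19 trips offline.
  N19 sheds 170 MW to N21, N8: 85 each.
    N21: 80+85 = 165 > 160
    N8: 10+85 = 95 > 60
Round 2 — N21, N8 trip offline.
  N21 sheds 165 MW: no online neighbours, lost.
  N8 sheds 95 MW to N6: 95 each.
    N6: 80+95 = 175 > 130
Round 3 — N6 trips offline.
  N6 sheds 175 MW: no online neighbours, lost.
No further trips.

N19, N21, N6, N8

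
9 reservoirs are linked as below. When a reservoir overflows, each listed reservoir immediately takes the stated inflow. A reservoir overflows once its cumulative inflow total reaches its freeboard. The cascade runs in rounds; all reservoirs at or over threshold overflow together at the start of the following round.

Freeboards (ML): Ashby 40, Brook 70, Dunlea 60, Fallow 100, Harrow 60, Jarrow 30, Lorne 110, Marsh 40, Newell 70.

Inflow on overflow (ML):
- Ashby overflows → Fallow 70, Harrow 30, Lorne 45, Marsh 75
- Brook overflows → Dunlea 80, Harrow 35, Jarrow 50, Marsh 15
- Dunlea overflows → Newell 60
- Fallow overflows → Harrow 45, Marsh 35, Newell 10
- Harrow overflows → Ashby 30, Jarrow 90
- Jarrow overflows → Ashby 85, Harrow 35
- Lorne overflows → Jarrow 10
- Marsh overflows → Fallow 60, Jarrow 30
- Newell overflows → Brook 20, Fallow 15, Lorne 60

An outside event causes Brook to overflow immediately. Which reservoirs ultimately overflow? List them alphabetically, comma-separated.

Round 1 — Brook overflows (initial).
  Dunlea: +80 → 80 ≥ 60
  Harrow: +35 → 35 < 60
  Jarrow: +50 → 50 ≥ 30
  Marsh: +15 → 15 < 40
Round 2 — Dunlea, Jarrow overflow.
  Ashby: +85 → 85 ≥ 40
  Harrow: +35 → 70 ≥ 60
  Newell: +60 → 60 < 70
Round 3 — Ashby, Harrow overflow.
  Fallow: +70 → 70 < 100
  Lorne: +45 → 45 < 110
  Marsh: +75 → 90 ≥ 40
Round 4 — Marsh overflows.
  Fallow: +60 → 130 ≥ 100
Round 5 — Fallow overflows.
  Newell: +10 → 70 ≥ 70
Round 6 — Newell overflows.
  Lorne: +60 → 105 < 110
No further overflows.

Ashby, Brook, Dunlea, Fallow, Harrow, Jarrow, Marsh, Newell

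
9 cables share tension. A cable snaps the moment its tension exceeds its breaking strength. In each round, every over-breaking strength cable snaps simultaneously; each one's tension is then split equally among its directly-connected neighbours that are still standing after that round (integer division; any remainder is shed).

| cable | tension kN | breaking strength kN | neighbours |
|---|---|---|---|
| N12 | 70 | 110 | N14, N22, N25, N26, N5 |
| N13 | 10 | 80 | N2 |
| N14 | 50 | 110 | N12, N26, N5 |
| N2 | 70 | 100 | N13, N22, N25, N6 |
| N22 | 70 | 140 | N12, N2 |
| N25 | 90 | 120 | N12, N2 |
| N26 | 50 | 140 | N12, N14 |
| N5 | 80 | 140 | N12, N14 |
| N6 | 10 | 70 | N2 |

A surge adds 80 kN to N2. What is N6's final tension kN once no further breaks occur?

47

Round 1 — N2 at 150 > 100. N2 snaps.
  N2 sheds 150 kN to N13, N22, N25, N6: 37 each (2 lost).
    N13: 10+37 = 47 ≤ 80
    N22: 70+37 = 107 ≤ 140
    N25: 90+37 = 127 > 120
    N6: 10+37 = 47 ≤ 70
Round 2 — N25 snaps.
  N25 sheds 127 kN to N12: 127 each.
    N12: 70+127 = 197 > 110
Round 3 — N12 snaps.
  N12 sheds 197 kN to N14, N22, N26, N5: 49 each (1 lost).
    N14: 50+49 = 99 ≤ 110
    N22: 107+49 = 156 > 140
    N26: 50+49 = 99 ≤ 140
    N5: 80+49 = 129 ≤ 140
Round 4 — N22 snaps.
  N22 sheds 156 kN: no online neighbours, lost.
No further breaks.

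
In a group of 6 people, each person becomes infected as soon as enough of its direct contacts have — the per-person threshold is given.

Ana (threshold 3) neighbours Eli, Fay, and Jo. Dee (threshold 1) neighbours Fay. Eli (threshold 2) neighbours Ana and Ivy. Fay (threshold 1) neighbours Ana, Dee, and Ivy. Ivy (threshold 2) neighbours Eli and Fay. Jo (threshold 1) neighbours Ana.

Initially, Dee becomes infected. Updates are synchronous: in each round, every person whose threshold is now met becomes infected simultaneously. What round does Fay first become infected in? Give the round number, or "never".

Round 1 — Dee becomes infected (initial).
Round 2 — checking thresholds:
  Fay: 1 of 3 neighbours ≥ 1, becomes infected.
Round 3 — no new infections; cascade stops.

2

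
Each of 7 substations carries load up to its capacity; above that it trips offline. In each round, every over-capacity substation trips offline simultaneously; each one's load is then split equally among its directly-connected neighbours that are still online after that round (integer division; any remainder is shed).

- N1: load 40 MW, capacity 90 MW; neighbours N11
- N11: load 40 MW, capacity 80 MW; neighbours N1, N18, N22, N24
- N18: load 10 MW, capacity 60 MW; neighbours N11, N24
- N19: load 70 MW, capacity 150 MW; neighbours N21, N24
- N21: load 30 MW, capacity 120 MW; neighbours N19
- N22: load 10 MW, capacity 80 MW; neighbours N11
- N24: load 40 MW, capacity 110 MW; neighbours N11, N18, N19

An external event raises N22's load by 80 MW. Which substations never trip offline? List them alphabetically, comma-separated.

N1, N18, N19, N21, N24

Round 1 — N22 at 90 > 80. N22 trips offline.
  N22 sheds 90 MW to N11: 90 each.
    N11: 40+90 = 130 > 80
Round 2 — N11 trips offline.
  N11 sheds 130 MW to N1, N18, N24: 43 each (1 lost).
    N1: 40+43 = 83 ≤ 90
    N18: 10+43 = 53 ≤ 60
    N24: 40+43 = 83 ≤ 110
No further trips.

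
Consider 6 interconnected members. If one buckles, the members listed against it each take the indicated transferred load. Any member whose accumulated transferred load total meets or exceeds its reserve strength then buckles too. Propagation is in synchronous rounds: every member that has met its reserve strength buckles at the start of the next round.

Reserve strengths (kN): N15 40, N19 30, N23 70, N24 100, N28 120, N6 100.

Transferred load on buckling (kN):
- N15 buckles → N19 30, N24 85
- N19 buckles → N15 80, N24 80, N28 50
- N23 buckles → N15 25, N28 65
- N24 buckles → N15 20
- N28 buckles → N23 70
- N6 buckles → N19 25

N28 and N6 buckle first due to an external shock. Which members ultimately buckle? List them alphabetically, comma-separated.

Round 1 — N28, N6 buckle (initial).
  N19: +25 → 25 < 30
  N23: +70 → 70 ≥ 70
Round 2 — N23 buckles.
  N15: +25 → 25 < 40
No further bucklings.

N23, N28, N6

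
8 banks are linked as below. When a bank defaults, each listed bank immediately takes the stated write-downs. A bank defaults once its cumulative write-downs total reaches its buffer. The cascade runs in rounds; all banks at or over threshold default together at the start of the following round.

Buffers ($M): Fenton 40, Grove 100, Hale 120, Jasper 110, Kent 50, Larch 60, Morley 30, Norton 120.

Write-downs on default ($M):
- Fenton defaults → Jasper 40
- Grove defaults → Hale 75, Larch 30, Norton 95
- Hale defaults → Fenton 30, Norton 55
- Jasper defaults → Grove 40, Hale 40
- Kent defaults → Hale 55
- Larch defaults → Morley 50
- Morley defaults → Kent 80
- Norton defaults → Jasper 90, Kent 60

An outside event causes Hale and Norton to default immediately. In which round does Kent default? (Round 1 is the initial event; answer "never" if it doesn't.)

2

Round 1 — Hale, Norton default (initial).
  Fenton: +30 → 30 < 40
  Jasper: +90 → 90 < 110
  Kent: +60 → 60 ≥ 50
Round 2 — Kent defaults.
No further defaults.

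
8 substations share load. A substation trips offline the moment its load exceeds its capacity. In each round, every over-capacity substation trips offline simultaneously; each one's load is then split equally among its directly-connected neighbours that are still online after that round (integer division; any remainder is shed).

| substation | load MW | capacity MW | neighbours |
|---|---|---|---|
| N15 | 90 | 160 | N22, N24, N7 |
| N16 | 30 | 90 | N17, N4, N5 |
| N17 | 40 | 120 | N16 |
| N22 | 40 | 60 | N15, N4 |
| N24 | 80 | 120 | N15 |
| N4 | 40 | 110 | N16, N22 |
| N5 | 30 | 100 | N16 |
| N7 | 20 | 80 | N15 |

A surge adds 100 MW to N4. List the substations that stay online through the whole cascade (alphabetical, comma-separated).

Round 1 — N4 at 140 > 110. N4 trips offline.
  N4 sheds 140 MW to N16, N22: 70 each.
    N16: 30+70 = 100 > 90
    N22: 40+70 = 110 > 60
Round 2 — N16, N22 trip offline.
  N16 sheds 100 MW to N17, N5: 50 each.
    N17: 40+50 = 90 ≤ 120
    N5: 30+50 = 80 ≤ 100
  N22 sheds 110 MW to N15: 110 each.
    N15: 90+110 = 200 > 160
Round 3 — N15 trips offline.
  N15 sheds 200 MW to N24, N7: 100 each.
    N24: 80+100 = 180 > 120
    N7: 20+100 = 120 > 80
Round 4 — N24, N7 trip offline.
  N24 sheds 180 MW: no online neighbours, lost.
  N7 sheds 120 MW: no online neighbours, lost.
No further trips.

N17, N5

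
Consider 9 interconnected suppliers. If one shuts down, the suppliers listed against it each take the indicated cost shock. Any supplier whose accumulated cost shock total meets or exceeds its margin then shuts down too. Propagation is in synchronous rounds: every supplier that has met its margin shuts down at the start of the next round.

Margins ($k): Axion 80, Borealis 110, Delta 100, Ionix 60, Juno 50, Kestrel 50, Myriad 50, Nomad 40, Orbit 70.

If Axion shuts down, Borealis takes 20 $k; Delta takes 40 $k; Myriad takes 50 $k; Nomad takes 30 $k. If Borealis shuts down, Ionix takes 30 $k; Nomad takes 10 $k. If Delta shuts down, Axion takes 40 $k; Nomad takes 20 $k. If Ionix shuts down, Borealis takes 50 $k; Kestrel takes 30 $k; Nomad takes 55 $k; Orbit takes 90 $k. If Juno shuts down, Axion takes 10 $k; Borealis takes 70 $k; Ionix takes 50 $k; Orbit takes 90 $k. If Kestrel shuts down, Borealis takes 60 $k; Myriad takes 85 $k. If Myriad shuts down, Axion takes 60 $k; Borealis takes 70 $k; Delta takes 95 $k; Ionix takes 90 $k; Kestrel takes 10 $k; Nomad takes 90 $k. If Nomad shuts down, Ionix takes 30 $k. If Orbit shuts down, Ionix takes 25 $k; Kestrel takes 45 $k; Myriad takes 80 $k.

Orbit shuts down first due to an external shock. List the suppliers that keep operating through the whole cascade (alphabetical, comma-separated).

Axion, Delta, Juno

Round 1 — Orbit shuts down (initial).
  Ionix: +25 → 25 < 60
  Kestrel: +45 → 45 < 50
  Myriad: +80 → 80 ≥ 50
Round 2 — Myriad shuts down.
  Axion: +60 → 60 < 80
  Borealis: +70 → 70 < 110
  Delta: +95 → 95 < 100
  Ionix: +90 → 115 ≥ 60
  Kestrel: +10 → 55 ≥ 50
  Nomad: +90 → 90 ≥ 40
Round 3 — Ionix, Kestrel, Nomad shut down.
  Borealis: +50+60 → 180 ≥ 110
Round 4 — Borealis shuts down.
No further shutdowns.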